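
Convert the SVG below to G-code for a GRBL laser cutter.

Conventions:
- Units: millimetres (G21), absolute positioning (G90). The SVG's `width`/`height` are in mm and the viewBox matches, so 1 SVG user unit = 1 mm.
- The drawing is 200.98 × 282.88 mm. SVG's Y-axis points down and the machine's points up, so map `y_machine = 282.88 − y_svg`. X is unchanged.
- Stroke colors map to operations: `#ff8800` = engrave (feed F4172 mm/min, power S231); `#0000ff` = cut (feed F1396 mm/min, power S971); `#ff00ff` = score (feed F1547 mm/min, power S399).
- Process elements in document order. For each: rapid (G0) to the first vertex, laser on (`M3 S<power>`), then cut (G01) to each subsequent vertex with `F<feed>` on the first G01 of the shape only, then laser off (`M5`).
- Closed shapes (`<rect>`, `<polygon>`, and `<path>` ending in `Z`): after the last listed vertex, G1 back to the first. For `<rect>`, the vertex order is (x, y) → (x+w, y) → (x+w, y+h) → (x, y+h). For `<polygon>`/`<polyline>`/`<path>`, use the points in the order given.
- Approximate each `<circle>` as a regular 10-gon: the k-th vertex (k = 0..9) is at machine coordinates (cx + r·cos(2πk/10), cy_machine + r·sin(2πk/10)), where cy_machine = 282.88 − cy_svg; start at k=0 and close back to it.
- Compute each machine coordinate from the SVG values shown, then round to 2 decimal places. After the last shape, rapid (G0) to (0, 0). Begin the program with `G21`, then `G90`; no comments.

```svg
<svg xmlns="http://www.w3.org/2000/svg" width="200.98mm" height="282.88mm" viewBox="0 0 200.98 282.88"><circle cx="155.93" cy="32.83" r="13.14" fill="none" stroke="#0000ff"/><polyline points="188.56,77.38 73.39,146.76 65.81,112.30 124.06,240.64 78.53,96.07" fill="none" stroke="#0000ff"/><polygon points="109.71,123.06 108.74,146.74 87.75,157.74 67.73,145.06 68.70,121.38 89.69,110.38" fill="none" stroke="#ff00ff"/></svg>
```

viewBox `0 0 200.98 282.88` with mm width/height → 1 unit = 1 mm. Flip: y_m = 282.88 − y_svg.

**Shape 1** — `<circle>` circle, stroke `#0000ff` → cut (S971, F1396). Machine vertices: (169.07,250.05) → (166.56,257.77) → (159.99,262.55) → (151.87,262.55) → (145.30,257.77) → (142.79,250.05) → (145.30,242.33) → (151.87,237.55) → (159.99,237.55) → (166.56,242.33) → (169.07,250.05). Closed: final G1 returns to the first vertex.

**Shape 2** — `<polyline>` open polyline, stroke `#0000ff` → cut (S971, F1396). Machine vertices: (188.56,205.50) → (73.39,136.12) → (65.81,170.58) → (124.06,42.24) → (78.53,186.81). Open path.

**Shape 3** — `<polygon>` regular polygon, stroke `#ff00ff` → score (S399, F1547). Machine vertices: (109.71,159.82) → (108.74,136.14) → (87.75,125.14) → (67.73,137.82) → (68.70,161.50) → (89.69,172.50) → (109.71,159.82). Closed: final G1 returns to the first vertex.

G21
G90
G0 X169.07 Y250.05
M3 S971
G01 X166.56 Y257.77 F1396
G01 X159.99 Y262.55
G01 X151.87 Y262.55
G01 X145.30 Y257.77
G01 X142.79 Y250.05
G01 X145.30 Y242.33
G01 X151.87 Y237.55
G01 X159.99 Y237.55
G01 X166.56 Y242.33
G01 X169.07 Y250.05
M5
G0 X188.56 Y205.50
M3 S971
G01 X73.39 Y136.12 F1396
G01 X65.81 Y170.58
G01 X124.06 Y42.24
G01 X78.53 Y186.81
M5
G0 X109.71 Y159.82
M3 S399
G01 X108.74 Y136.14 F1547
G01 X87.75 Y125.14
G01 X67.73 Y137.82
G01 X68.70 Y161.50
G01 X89.69 Y172.50
G01 X109.71 Y159.82
M5
G0 X0.00 Y0.00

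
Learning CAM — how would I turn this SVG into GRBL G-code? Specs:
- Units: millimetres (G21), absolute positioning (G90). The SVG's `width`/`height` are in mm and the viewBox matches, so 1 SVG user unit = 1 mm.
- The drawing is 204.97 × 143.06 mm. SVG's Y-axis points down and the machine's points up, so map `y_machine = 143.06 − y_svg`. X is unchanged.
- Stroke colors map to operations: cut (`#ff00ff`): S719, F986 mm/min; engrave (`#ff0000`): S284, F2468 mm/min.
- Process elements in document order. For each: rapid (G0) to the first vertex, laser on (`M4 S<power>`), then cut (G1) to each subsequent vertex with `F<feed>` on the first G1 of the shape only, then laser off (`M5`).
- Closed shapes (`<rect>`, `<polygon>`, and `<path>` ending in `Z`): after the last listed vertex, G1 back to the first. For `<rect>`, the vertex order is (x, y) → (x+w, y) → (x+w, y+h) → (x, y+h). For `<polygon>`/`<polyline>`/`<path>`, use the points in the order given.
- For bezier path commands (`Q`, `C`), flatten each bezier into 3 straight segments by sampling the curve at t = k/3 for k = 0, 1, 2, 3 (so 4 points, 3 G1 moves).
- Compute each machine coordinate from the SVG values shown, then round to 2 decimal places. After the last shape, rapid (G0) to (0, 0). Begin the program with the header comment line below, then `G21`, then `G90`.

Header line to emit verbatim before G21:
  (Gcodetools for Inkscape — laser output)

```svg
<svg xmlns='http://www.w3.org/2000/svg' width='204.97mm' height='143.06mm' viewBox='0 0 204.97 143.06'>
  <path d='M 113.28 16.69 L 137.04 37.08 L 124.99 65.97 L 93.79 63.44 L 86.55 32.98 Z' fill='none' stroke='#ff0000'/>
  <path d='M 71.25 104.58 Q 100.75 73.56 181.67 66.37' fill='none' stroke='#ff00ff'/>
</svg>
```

(Gcodetools for Inkscape — laser output)
G21
G90
G0 X113.28 Y126.37
M4 S284
G1 X137.04 Y105.98 F2468
G1 X124.99 Y77.09
G1 X93.79 Y79.62
G1 X86.55 Y110.08
G1 X113.28 Y126.37
M5
G0 X71.25 Y38.48
M4 S719
G1 X96.63 Y56.51 F986
G1 X133.44 Y69.25
G1 X181.67 Y76.69
M5
G0 X0.00 Y0.00

Since the viewBox matches the mm dimensions, user units are millimetres directly. The only transform is the Y-flip y_m = 143.06 − y_svg.

Shape 1 is a regular polygon drawn with `<path>`. Its stroke #ff0000 means engrave at S284, F2468. After flipping Y the toolpath is (113.28,126.37) → (137.04,105.98) → (124.99,77.09) → (93.79,79.62) → (86.55,110.08) → (113.28,126.37), returning to the start.

Shape 2 is a quadratic bezier drawn with `<path>`. Its stroke #ff00ff means cut at S719, F986. After flipping Y the toolpath is (71.25,38.48) → (96.63,56.51) → (133.44,69.25) → (181.67,76.69).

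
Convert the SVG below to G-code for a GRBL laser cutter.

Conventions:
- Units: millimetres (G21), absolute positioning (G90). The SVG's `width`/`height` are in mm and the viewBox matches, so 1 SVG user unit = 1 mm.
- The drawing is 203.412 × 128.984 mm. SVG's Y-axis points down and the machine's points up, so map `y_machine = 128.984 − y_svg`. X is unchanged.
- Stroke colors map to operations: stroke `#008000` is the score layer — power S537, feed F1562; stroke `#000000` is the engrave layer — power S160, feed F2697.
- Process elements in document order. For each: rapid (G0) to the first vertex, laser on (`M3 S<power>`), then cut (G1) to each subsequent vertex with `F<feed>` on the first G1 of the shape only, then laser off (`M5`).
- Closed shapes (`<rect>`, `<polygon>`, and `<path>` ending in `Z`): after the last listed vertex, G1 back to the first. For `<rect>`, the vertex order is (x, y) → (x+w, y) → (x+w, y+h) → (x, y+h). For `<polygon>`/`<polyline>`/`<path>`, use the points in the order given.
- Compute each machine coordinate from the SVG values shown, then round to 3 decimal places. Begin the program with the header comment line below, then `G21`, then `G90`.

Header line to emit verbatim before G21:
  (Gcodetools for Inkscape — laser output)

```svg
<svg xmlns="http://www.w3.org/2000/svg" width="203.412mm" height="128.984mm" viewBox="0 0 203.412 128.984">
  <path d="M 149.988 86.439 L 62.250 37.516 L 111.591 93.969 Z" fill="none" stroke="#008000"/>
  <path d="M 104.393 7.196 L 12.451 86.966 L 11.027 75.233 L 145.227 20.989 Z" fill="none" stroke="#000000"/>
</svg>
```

1 u = 1 mm; y_m = 128.984 − y.

[1] `<path>` closed polygon, #008000→score S537 F1562: (149.988,42.545) → (62.250,91.468) → (111.591,35.015) → (149.988,42.545) (closed)

[2] `<path>` closed polygon, #000000→engrave S160 F2697: (104.393,121.788) → (12.451,42.018) → (11.027,53.751) → (145.227,107.995) → (104.393,121.788) (closed)

(Gcodetools for Inkscape — laser output)
G21
G90
G0 X149.988 Y42.545
M3 S537
G1 X62.250 Y91.468 F1562
G1 X111.591 Y35.015
G1 X149.988 Y42.545
M5
G0 X104.393 Y121.788
M3 S160
G1 X12.451 Y42.018 F2697
G1 X11.027 Y53.751
G1 X145.227 Y107.995
G1 X104.393 Y121.788
M5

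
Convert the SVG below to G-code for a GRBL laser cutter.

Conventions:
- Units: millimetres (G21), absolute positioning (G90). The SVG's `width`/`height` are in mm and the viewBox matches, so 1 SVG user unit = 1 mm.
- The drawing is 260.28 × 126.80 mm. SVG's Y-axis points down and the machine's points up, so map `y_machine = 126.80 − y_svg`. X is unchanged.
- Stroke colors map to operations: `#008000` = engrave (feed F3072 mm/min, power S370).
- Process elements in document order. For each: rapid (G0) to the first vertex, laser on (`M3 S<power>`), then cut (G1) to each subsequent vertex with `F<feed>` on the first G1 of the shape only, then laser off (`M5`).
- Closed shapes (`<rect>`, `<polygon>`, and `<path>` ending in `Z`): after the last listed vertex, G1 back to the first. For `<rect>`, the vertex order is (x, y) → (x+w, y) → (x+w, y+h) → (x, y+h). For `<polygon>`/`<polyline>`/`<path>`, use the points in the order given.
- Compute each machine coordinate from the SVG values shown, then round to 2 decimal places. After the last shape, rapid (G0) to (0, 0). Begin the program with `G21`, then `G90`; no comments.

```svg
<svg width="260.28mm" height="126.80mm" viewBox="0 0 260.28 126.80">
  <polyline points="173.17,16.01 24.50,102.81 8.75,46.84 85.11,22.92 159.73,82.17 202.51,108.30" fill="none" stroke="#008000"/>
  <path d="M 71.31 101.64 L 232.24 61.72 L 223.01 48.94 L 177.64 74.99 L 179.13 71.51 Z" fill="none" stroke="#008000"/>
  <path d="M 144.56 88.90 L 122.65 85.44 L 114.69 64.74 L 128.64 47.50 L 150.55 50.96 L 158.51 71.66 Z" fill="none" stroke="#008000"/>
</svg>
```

G21
G90
G0 X173.17 Y110.79
M3 S370
G1 X24.50 Y23.99 F3072
G1 X8.75 Y79.96
G1 X85.11 Y103.88
G1 X159.73 Y44.63
G1 X202.51 Y18.50
M5
G0 X71.31 Y25.16
M3 S370
G1 X232.24 Y65.08 F3072
G1 X223.01 Y77.86
G1 X177.64 Y51.81
G1 X179.13 Y55.29
G1 X71.31 Y25.16
M5
G0 X144.56 Y37.90
M3 S370
G1 X122.65 Y41.36 F3072
G1 X114.69 Y62.06
G1 X128.64 Y79.30
G1 X150.55 Y75.84
G1 X158.51 Y55.14
G1 X144.56 Y37.90
M5
G0 X0.00 Y0.00

viewBox `0 0 260.28 126.80` with mm width/height → 1 unit = 1 mm. Flip: y_m = 126.80 − y_svg.

**Shape 1** — `<polyline>` open polyline, stroke `#008000` → engrave (S370, F3072). Machine vertices: (173.17,110.79) → (24.50,23.99) → (8.75,79.96) → (85.11,103.88) → (159.73,44.63) → (202.51,18.50). Open path.

**Shape 2** — `<path>` closed polygon, stroke `#008000` → engrave (S370, F3072). Machine vertices: (71.31,25.16) → (232.24,65.08) → (223.01,77.86) → (177.64,51.81) → (179.13,55.29) → (71.31,25.16). Closed: final G1 returns to the first vertex.

**Shape 3** — `<path>` regular polygon, stroke `#008000` → engrave (S370, F3072). Machine vertices: (144.56,37.90) → (122.65,41.36) → (114.69,62.06) → (128.64,79.30) → (150.55,75.84) → (158.51,55.14) → (144.56,37.90). Closed: final G1 returns to the first vertex.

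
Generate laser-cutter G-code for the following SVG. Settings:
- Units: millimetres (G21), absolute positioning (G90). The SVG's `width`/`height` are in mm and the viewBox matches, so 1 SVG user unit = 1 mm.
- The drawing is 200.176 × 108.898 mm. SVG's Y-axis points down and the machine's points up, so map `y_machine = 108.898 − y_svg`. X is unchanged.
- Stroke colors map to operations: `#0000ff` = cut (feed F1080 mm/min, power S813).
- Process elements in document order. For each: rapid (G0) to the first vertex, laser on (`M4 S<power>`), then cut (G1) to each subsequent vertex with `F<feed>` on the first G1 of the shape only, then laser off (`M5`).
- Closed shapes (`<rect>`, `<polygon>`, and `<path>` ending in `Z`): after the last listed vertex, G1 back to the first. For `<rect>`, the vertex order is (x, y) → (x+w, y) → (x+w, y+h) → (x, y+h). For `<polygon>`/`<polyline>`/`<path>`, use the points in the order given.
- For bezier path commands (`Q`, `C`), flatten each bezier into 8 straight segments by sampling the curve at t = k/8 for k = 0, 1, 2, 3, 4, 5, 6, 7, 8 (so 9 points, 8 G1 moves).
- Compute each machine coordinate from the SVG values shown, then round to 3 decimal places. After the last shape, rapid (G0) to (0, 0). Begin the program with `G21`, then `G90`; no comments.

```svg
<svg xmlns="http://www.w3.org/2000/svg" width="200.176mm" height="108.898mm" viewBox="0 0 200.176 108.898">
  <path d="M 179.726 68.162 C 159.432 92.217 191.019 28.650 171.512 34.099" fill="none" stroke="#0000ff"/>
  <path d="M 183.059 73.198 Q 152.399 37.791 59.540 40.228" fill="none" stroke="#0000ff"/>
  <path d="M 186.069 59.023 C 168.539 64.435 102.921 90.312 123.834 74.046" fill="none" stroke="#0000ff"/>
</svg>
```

G21
G90
G0 X179.726 Y40.736
M4 S813
G1 X174.347 Y35.517 F1080
G1 X172.624 Y36.676
G1 X173.352 Y42.379
G1 X175.324 Y50.790
G1 X177.332 Y60.073
G1 X178.171 Y68.393
G1 X176.633 Y73.913
G1 X171.512 Y74.799
M5
G0 X183.059 Y35.700
M4 S813
G1 X174.422 Y43.960 F1080
G1 X163.842 Y51.038
G1 X151.317 Y56.933
G1 X136.849 Y61.646
G1 X120.438 Y65.176
G1 X102.082 Y67.523
G1 X81.783 Y68.688
G1 X59.540 Y68.670
M5
G0 X186.069 Y49.875
M4 S813
G1 X177.504 Y47.008 F1080
G1 X166.008 Y42.957
G1 X153.160 Y38.454
G1 X140.535 Y34.234
G1 X129.713 Y31.030
G1 X122.270 Y29.576
G1 X119.785 Y30.605
G1 X123.834 Y34.852
M5
G0 X0.000 Y0.000

1 u = 1 mm; y_m = 108.898 − y.

[1] `<path>` cubic bezier, #0000ff→cut S813 F1080: (179.726,40.736) → (174.347,35.517) → (172.624,36.676) → (173.352,42.379) → (175.324,50.790) → (177.332,60.073) → (178.171,68.393) → (176.633,73.913) → (171.512,74.799)

[2] `<path>` quadratic bezier, #0000ff→cut S813 F1080: (183.059,35.700) → (174.422,43.960) → (163.842,51.038) → (151.317,56.933) → (136.849,61.646) → (120.438,65.176) → (102.082,67.523) → (81.783,68.688) → (59.540,68.670)

[3] `<path>` cubic bezier, #0000ff→cut S813 F1080: (186.069,49.875) → (177.504,47.008) → (166.008,42.957) → (153.160,38.454) → (140.535,34.234) → (129.713,31.030) → (122.270,29.576) → (119.785,30.605) → (123.834,34.852)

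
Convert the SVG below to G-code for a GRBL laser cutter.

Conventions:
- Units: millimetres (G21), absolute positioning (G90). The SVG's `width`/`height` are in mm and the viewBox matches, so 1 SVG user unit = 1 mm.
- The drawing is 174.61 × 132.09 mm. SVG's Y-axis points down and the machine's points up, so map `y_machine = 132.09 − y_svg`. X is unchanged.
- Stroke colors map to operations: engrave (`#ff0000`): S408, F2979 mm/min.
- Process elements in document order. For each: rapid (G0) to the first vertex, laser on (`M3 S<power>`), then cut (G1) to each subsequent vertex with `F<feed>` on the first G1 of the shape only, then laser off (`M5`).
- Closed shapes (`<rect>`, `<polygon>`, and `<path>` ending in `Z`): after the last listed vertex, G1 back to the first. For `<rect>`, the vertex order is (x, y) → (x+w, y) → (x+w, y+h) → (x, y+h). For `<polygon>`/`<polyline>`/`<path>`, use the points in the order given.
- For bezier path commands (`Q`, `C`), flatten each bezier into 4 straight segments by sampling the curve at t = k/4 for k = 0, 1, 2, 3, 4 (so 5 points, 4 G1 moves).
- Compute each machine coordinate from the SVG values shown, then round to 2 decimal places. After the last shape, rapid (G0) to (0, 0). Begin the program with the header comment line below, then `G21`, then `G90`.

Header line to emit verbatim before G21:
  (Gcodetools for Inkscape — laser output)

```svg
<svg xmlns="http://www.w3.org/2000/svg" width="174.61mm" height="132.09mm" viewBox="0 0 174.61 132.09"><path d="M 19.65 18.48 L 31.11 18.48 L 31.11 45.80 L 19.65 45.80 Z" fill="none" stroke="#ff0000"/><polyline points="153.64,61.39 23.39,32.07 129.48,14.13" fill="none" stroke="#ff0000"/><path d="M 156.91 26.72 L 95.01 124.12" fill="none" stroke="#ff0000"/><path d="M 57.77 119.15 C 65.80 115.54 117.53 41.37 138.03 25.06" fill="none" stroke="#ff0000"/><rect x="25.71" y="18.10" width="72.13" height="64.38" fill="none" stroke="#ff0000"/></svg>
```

(Gcodetools for Inkscape — laser output)
G21
G90
G0 X19.65 Y113.61
M3 S408
G1 X31.11 Y113.61 F2979
G1 X31.11 Y86.29
G1 X19.65 Y86.29
G1 X19.65 Y113.61
M5
G0 X153.64 Y70.70
M3 S408
G1 X23.39 Y100.02 F2979
G1 X129.48 Y117.96
M5
G0 X156.91 Y105.37
M3 S408
G1 X95.01 Y7.97 F2979
M5
G0 X57.77 Y12.94
M3 S408
G1 X70.82 Y26.87 F2979
G1 X93.22 Y55.22
G1 X117.97 Y85.96
G1 X138.03 Y107.03
M5
G0 X25.71 Y113.99
M3 S408
G1 X97.84 Y113.99 F2979
G1 X97.84 Y49.61
G1 X25.71 Y49.61
G1 X25.71 Y113.99
M5
G0 X0.00 Y0.00

Since the viewBox matches the mm dimensions, user units are millimetres directly. The only transform is the Y-flip y_m = 132.09 − y_svg.

Shape 1 is a rectangle drawn with `<path>`. Its stroke #ff0000 means engrave at S408, F2979. After flipping Y the toolpath is (19.65,113.61) → (31.11,113.61) → (31.11,86.29) → (19.65,86.29) → (19.65,113.61), returning to the start.

Shape 2 is a open polyline drawn with `<polyline>`. Its stroke #ff0000 means engrave at S408, F2979. After flipping Y the toolpath is (153.64,70.70) → (23.39,100.02) → (129.48,117.96).

Shape 3 is a line segment drawn with `<path>`. Its stroke #ff0000 means engrave at S408, F2979. After flipping Y the toolpath is (156.91,105.37) → (95.01,7.97).

Shape 4 is a cubic bezier drawn with `<path>`. Its stroke #ff0000 means engrave at S408, F2979. After flipping Y the toolpath is (57.77,12.94) → (70.82,26.87) → (93.22,55.22) → (117.97,85.96) → (138.03,107.03).

Shape 5 is a rectangle drawn with `<rect>`. Its stroke #ff0000 means engrave at S408, F2979. After flipping Y the toolpath is (25.71,113.99) → (97.84,113.99) → (97.84,49.61) → (25.71,49.61) → (25.71,113.99), returning to the start.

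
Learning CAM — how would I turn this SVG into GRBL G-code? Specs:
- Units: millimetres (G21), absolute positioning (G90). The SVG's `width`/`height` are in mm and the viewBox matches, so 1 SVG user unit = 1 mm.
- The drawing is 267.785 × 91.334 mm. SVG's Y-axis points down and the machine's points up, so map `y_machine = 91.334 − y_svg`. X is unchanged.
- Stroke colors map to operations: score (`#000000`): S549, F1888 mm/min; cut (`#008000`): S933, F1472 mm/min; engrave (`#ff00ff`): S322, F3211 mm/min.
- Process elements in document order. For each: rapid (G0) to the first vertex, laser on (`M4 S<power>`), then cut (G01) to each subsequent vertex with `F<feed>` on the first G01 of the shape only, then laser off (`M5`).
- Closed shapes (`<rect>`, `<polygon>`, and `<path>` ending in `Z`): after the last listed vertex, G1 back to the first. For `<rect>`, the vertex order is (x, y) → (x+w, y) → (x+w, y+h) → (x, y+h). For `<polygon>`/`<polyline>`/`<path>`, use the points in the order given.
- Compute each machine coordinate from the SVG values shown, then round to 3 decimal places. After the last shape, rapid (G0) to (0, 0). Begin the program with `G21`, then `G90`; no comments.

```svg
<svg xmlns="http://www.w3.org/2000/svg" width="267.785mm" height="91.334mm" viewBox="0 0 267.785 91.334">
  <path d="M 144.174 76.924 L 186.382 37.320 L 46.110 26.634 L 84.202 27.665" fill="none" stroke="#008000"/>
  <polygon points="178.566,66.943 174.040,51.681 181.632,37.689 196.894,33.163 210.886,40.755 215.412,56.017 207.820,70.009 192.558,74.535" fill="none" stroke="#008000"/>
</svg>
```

G21
G90
G0 X144.174 Y14.410
M4 S933
G01 X186.382 Y54.014 F1472
G01 X46.110 Y64.700
G01 X84.202 Y63.669
M5
G0 X178.566 Y24.391
M4 S933
G01 X174.040 Y39.653 F1472
G01 X181.632 Y53.645
G01 X196.894 Y58.171
G01 X210.886 Y50.579
G01 X215.412 Y35.317
G01 X207.820 Y21.325
G01 X192.558 Y16.799
G01 X178.566 Y24.391
M5
G0 X0.000 Y0.000

1 u = 1 mm; y_m = 91.334 − y.

[1] `<path>` open polyline, #008000→cut S933 F1472: (144.174,14.410) → (186.382,54.014) → (46.110,64.700) → (84.202,63.669)

[2] `<polygon>` regular polygon, #008000→cut S933 F1472: (178.566,24.391) → (174.040,39.653) → (181.632,53.645) → (196.894,58.171) → (210.886,50.579) → (215.412,35.317) → (207.820,21.325) → (192.558,16.799) → (178.566,24.391) (closed)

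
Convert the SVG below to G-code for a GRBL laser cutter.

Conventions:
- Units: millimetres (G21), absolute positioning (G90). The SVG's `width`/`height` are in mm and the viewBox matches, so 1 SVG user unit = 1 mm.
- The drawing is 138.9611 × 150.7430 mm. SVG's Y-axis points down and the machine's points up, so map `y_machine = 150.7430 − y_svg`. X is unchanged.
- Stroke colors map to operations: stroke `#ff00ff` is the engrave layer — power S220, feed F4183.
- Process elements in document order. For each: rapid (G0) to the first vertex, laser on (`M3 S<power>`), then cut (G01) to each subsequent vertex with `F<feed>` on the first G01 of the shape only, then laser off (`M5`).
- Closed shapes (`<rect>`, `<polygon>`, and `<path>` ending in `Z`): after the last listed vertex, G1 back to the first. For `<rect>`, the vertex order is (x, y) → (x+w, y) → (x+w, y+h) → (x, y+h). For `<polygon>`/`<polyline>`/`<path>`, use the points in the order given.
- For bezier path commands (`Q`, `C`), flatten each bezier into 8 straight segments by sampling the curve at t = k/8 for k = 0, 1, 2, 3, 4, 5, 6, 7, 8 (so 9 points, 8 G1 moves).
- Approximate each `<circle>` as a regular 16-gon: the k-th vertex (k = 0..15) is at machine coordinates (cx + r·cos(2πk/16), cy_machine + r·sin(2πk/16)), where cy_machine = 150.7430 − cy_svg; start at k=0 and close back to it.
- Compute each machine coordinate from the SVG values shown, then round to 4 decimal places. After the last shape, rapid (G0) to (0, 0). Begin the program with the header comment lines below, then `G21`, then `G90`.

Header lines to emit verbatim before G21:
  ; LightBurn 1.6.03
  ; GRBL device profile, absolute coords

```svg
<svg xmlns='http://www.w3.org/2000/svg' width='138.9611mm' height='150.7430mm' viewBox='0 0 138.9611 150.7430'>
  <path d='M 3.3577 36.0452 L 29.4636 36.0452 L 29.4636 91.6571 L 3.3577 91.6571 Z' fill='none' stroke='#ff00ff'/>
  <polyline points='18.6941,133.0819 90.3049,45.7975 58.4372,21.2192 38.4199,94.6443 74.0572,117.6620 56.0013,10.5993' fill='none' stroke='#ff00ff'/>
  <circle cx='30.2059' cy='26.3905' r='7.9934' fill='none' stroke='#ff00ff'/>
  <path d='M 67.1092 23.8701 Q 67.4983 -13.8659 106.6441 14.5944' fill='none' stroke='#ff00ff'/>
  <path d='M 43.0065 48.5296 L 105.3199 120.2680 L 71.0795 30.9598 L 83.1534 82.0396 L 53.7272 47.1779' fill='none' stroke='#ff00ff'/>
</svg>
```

1 u = 1 mm; y_m = 150.7430 − y.

[1] `<path>` rectangle, #ff00ff→engrave S220 F4183: (3.3577,114.6978) → (29.4636,114.6978) → (29.4636,59.0859) → (3.3577,59.0859) → (3.3577,114.6978) (closed)

[2] `<polyline>` open polyline, #ff00ff→engrave S220 F4183: (18.6941,17.6611) → (90.3049,104.9455) → (58.4372,129.5238) → (38.4199,56.0987) → (74.0572,33.0810) → (56.0013,140.1437)

[3] `<circle>` circle, #ff00ff→engrave S220 F4183: (38.1993,124.3525) → (37.5908,127.4114) → (35.8581,130.0047) → (33.2648,131.7374) → (30.2059,132.3459) → (27.1470,131.7374) → (24.5537,130.0047) → (22.8210,127.4114) → (22.2125,124.3525) → (22.8210,121.2936) → (24.5537,118.7003) → (27.1470,116.9676) → (30.2059,116.3591) → (33.2648,116.9676) → (35.8581,118.7003) → (37.5908,121.2936) → (38.1993,124.3525) (closed)

[4] `<path>` quadratic bezier, #ff00ff→engrave S220 F4183: (67.1092,126.8729) → (67.8120,135.2726) → (69.7260,141.6036) → (72.8512,145.8660) → (77.1875,148.0598) → (82.7349,148.1850) → (89.4935,146.2415) → (97.4632,142.2294) → (106.6441,136.1486)

[5] `<path>` open polyline, #ff00ff→engrave S220 F4183: (43.0065,102.2134) → (105.3199,30.4750) → (71.0795,119.7832) → (83.1534,68.7034) → (53.7272,103.5651)

; LightBurn 1.6.03
; GRBL device profile, absolute coords
G21
G90
G0 X3.3577 Y114.6978
M3 S220
G01 X29.4636 Y114.6978 F4183
G01 X29.4636 Y59.0859
G01 X3.3577 Y59.0859
G01 X3.3577 Y114.6978
M5
G0 X18.6941 Y17.6611
M3 S220
G01 X90.3049 Y104.9455 F4183
G01 X58.4372 Y129.5238
G01 X38.4199 Y56.0987
G01 X74.0572 Y33.0810
G01 X56.0013 Y140.1437
M5
G0 X38.1993 Y124.3525
M3 S220
G01 X37.5908 Y127.4114 F4183
G01 X35.8581 Y130.0047
G01 X33.2648 Y131.7374
G01 X30.2059 Y132.3459
G01 X27.1470 Y131.7374
G01 X24.5537 Y130.0047
G01 X22.8210 Y127.4114
G01 X22.2125 Y124.3525
G01 X22.8210 Y121.2936
G01 X24.5537 Y118.7003
G01 X27.1470 Y116.9676
G01 X30.2059 Y116.3591
G01 X33.2648 Y116.9676
G01 X35.8581 Y118.7003
G01 X37.5908 Y121.2936
G01 X38.1993 Y124.3525
M5
G0 X67.1092 Y126.8729
M3 S220
G01 X67.8120 Y135.2726 F4183
G01 X69.7260 Y141.6036
G01 X72.8512 Y145.8660
G01 X77.1875 Y148.0598
G01 X82.7349 Y148.1850
G01 X89.4935 Y146.2415
G01 X97.4632 Y142.2294
G01 X106.6441 Y136.1486
M5
G0 X43.0065 Y102.2134
M3 S220
G01 X105.3199 Y30.4750 F4183
G01 X71.0795 Y119.7832
G01 X83.1534 Y68.7034
G01 X53.7272 Y103.5651
M5
G0 X0.0000 Y0.0000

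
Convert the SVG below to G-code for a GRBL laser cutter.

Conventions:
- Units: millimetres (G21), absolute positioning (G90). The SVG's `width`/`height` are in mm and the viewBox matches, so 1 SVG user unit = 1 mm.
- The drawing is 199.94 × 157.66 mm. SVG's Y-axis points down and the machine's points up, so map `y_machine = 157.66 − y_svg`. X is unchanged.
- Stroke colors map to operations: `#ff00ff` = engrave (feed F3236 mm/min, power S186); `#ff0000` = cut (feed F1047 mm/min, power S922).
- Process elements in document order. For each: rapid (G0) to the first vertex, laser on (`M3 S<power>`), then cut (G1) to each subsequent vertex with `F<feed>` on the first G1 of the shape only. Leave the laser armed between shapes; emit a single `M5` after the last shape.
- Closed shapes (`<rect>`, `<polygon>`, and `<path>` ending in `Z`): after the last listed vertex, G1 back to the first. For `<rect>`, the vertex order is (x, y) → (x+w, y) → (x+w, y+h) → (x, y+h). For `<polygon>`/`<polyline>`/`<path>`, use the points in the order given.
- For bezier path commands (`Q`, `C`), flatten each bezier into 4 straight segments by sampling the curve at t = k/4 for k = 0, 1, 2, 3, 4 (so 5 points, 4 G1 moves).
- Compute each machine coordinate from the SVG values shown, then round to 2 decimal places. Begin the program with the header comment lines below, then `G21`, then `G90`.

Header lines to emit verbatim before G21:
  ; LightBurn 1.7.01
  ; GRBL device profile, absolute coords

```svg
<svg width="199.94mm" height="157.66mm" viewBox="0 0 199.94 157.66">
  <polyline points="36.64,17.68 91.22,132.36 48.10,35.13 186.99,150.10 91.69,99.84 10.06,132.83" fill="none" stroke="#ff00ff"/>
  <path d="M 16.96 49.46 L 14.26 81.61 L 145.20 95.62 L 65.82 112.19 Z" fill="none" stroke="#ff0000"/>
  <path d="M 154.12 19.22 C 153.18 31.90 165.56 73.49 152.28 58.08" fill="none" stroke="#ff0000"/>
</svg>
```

; LightBurn 1.7.01
; GRBL device profile, absolute coords
G21
G90
G0 X36.64 Y139.98
M3 S186
G1 X91.22 Y25.30 F3236
G1 X48.10 Y122.53
G1 X186.99 Y7.56
G1 X91.69 Y57.82
G1 X10.06 Y24.83
G0 X16.96 Y108.20
M3 S922
G1 X14.26 Y76.05 F1047
G1 X145.20 Y62.04
G1 X65.82 Y45.47
G1 X16.96 Y108.20
G0 X154.12 Y138.44
M3 S922
G1 X155.30 Y124.85 F1047
G1 X157.83 Y108.48
G1 X158.04 Y97.37
G1 X152.28 Y99.58
M5

1 u = 1 mm; y_m = 157.66 − y.

[1] `<polyline>` open polyline, #ff00ff→engrave S186 F3236: (36.64,139.98) → (91.22,25.30) → (48.10,122.53) → (186.99,7.56) → (91.69,57.82) → (10.06,24.83)

[2] `<path>` closed polygon, #ff0000→cut S922 F1047: (16.96,108.20) → (14.26,76.05) → (145.20,62.04) → (65.82,45.47) → (16.96,108.20) (closed)

[3] `<path>` cubic bezier, #ff0000→cut S922 F1047: (154.12,138.44) → (155.30,124.85) → (157.83,108.48) → (158.04,97.37) → (152.28,99.58)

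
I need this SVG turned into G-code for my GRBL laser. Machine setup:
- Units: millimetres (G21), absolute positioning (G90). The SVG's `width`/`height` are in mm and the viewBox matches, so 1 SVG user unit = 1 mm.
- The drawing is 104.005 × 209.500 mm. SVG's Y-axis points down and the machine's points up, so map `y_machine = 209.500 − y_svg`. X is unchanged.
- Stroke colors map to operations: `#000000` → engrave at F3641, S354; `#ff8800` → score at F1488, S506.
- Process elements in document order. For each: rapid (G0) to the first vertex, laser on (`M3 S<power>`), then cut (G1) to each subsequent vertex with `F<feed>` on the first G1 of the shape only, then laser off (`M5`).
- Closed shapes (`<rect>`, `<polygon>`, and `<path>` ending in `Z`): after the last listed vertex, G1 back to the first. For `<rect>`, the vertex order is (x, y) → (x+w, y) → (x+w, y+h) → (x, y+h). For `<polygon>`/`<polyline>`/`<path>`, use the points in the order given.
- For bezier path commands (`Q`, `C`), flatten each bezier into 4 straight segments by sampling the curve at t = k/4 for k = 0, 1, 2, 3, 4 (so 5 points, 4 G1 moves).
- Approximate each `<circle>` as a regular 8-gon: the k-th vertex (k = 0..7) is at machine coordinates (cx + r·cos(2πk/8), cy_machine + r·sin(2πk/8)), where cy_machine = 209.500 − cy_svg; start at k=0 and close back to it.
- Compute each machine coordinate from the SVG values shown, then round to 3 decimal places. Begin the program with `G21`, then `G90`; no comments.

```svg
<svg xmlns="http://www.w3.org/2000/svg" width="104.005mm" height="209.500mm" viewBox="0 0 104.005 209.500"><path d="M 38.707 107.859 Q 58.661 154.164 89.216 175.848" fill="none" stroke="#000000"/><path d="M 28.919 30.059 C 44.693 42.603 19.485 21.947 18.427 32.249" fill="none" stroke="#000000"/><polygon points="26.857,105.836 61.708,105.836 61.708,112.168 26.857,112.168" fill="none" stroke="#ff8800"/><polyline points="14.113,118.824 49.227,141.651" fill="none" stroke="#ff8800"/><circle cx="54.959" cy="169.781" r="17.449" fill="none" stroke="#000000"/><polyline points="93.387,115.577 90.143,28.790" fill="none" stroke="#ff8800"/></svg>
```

1 u = 1 mm; y_m = 209.500 − y.

[1] `<path>` quadratic bezier, #000000→engrave S354 F3641: (38.707,101.641) → (49.347,80.027) → (61.311,61.491) → (74.601,46.033) → (89.216,33.652)

[2] `<path>` cubic bezier, #000000→engrave S354 F3641: (28.919,179.441) → (34.083,175.256) → (29.985,177.505) → (22.731,180.175) → (18.427,177.251)

[3] `<polygon>` rectangle, #ff8800→score S506 F1488: (26.857,103.664) → (61.708,103.664) → (61.708,97.332) → (26.857,97.332) → (26.857,103.664) (closed)

[4] `<polyline>` line segment, #ff8800→score S506 F1488: (14.113,90.676) → (49.227,67.849)

[5] `<circle>` circle, #000000→engrave S354 F3641: (72.408,39.719) → (67.297,52.057) → (54.959,57.168) → (42.621,52.057) → (37.510,39.719) → (42.621,27.381) → (54.959,22.270) → (67.297,27.381) → (72.408,39.719) (closed)

[6] `<polyline>` line segment, #ff8800→score S506 F1488: (93.387,93.923) → (90.143,180.710)

G21
G90
G0 X38.707 Y101.641
M3 S354
G1 X49.347 Y80.027 F3641
G1 X61.311 Y61.491
G1 X74.601 Y46.033
G1 X89.216 Y33.652
M5
G0 X28.919 Y179.441
M3 S354
G1 X34.083 Y175.256 F3641
G1 X29.985 Y177.505
G1 X22.731 Y180.175
G1 X18.427 Y177.251
M5
G0 X26.857 Y103.664
M3 S506
G1 X61.708 Y103.664 F1488
G1 X61.708 Y97.332
G1 X26.857 Y97.332
G1 X26.857 Y103.664
M5
G0 X14.113 Y90.676
M3 S506
G1 X49.227 Y67.849 F1488
M5
G0 X72.408 Y39.719
M3 S354
G1 X67.297 Y52.057 F3641
G1 X54.959 Y57.168
G1 X42.621 Y52.057
G1 X37.510 Y39.719
G1 X42.621 Y27.381
G1 X54.959 Y22.270
G1 X67.297 Y27.381
G1 X72.408 Y39.719
M5
G0 X93.387 Y93.923
M3 S506
G1 X90.143 Y180.710 F1488
M5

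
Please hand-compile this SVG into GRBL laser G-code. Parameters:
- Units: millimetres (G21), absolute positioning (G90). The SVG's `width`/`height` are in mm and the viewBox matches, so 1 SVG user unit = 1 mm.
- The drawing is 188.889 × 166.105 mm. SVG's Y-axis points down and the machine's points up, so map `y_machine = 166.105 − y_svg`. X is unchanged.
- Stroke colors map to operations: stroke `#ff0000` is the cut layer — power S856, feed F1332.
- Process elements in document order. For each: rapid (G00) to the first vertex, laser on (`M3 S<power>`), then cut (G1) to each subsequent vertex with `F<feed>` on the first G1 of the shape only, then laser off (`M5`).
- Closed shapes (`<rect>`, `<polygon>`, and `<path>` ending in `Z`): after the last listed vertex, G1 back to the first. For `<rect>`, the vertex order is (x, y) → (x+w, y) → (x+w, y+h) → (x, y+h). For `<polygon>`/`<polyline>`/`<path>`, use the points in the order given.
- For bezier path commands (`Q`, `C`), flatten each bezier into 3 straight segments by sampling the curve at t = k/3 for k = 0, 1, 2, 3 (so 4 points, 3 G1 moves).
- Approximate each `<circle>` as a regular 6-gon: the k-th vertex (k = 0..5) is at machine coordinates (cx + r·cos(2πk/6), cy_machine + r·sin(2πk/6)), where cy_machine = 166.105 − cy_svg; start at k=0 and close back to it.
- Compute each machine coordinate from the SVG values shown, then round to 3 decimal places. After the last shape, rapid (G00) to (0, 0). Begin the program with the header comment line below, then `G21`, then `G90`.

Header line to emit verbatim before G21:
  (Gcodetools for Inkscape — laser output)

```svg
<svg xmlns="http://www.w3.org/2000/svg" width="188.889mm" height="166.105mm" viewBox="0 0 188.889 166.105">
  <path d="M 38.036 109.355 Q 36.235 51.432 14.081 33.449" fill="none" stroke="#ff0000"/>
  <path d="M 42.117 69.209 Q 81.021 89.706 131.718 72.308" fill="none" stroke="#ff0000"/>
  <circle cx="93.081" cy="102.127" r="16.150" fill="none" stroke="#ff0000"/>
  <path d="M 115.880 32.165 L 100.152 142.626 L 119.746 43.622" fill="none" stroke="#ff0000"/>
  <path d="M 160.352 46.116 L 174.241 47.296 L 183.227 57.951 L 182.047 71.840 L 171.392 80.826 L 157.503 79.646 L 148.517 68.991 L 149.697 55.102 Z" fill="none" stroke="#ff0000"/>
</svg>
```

(Gcodetools for Inkscape — laser output)
G21
G90
G00 X38.036 Y56.750
M3 S856
G1 X34.574 Y90.928 F1332
G1 X26.589 Y116.230
G1 X14.081 Y132.656
M5
G00 X42.117 Y96.896
M3 S856
G1 X69.363 Y87.442 F1332
G1 X99.230 Y86.409
G1 X131.718 Y93.797
M5
G00 X109.231 Y63.978
M3 S856
G1 X101.156 Y77.964 F1332
G1 X85.006 Y77.964
G1 X76.931 Y63.978
G1 X85.006 Y49.992
G1 X101.156 Y49.992
G1 X109.231 Y63.978
M5
G00 X115.880 Y133.940
M3 S856
G1 X100.152 Y23.479 F1332
G1 X119.746 Y122.483
M5
G00 X160.352 Y119.989
M3 S856
G1 X174.241 Y118.809 F1332
G1 X183.227 Y108.154
G1 X182.047 Y94.265
G1 X171.392 Y85.279
G1 X157.503 Y86.459
G1 X148.517 Y97.114
G1 X149.697 Y111.003
G1 X160.352 Y119.989
M5
G00 X0.000 Y0.000

1 u = 1 mm; y_m = 166.105 − y.

[1] `<path>` quadratic bezier, #ff0000→cut S856 F1332: (38.036,56.750) → (34.574,90.928) → (26.589,116.230) → (14.081,132.656)

[2] `<path>` quadratic bezier, #ff0000→cut S856 F1332: (42.117,96.896) → (69.363,87.442) → (99.230,86.409) → (131.718,93.797)

[3] `<circle>` circle, #ff0000→cut S856 F1332: (109.231,63.978) → (101.156,77.964) → (85.006,77.964) → (76.931,63.978) → (85.006,49.992) → (101.156,49.992) → (109.231,63.978) (closed)

[4] `<path>` open polyline, #ff0000→cut S856 F1332: (115.880,133.940) → (100.152,23.479) → (119.746,122.483)

[5] `<path>` regular polygon, #ff0000→cut S856 F1332: (160.352,119.989) → (174.241,118.809) → (183.227,108.154) → (182.047,94.265) → (171.392,85.279) → (157.503,86.459) → (148.517,97.114) → (149.697,111.003) → (160.352,119.989) (closed)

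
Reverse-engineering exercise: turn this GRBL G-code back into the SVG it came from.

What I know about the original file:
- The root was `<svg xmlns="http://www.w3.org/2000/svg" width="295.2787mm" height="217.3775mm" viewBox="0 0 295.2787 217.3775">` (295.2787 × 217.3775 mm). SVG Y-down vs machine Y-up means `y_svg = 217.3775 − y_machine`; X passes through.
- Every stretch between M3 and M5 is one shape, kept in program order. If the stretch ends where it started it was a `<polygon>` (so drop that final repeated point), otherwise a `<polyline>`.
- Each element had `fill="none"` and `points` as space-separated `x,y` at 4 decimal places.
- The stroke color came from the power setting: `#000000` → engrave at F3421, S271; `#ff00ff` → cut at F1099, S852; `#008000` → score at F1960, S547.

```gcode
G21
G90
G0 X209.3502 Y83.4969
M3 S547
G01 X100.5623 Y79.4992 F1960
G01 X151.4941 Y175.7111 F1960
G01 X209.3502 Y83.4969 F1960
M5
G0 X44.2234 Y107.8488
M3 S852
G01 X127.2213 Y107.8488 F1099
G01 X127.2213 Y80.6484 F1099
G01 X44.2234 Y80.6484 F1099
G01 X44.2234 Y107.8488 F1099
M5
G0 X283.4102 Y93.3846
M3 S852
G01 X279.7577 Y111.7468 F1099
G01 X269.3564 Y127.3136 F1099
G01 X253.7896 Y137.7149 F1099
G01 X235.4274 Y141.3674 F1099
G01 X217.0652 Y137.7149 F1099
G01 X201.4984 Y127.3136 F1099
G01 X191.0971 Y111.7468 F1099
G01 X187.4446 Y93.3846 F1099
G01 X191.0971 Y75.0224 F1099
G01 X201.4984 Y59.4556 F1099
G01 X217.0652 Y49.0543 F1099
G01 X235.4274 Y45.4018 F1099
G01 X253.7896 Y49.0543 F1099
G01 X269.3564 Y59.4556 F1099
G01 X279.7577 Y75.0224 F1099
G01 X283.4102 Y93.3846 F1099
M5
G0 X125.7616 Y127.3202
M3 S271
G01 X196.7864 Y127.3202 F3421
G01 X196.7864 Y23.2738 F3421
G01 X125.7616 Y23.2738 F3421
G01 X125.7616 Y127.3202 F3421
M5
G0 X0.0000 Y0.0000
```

Machine Y-up, SVG Y-down with viewBox height 217.3775, so y_svg = 217.3775 − y_machine; X carries over.

Run 1: power S547 maps to stroke `#008000` (score). The run returns to its start, so emit a `<polygon>` with points (Y-flipped): 209.3502,133.8806 100.5623,137.8783 151.4941,41.6664.

Run 2: the run's S852 means `#ff00ff` (cut). The run returns to its start, so emit a `<polygon>` with points (Y-flipped): 44.2234,109.5287 127.2213,109.5287 127.2213,136.7291 44.2234,136.7291.

Run 3: the run's S852 means `#ff00ff` (cut). The run returns to its start, so emit a `<polygon>` with points (Y-flipped): 283.4102,123.9929 279.7577,105.6307 269.3564,90.0639 253.7896,79.6626 235.4274,76.0101 217.0652,79.6626 201.4984,90.0639 191.0971,105.6307 187.4446,123.9929 191.0971,142.3551 201.4984,157.9219 217.0652,168.3232 235.4274,171.9757 253.7896,168.3232 269.3564,157.9219 279.7577,142.3551.

Run 4: S271 ⇒ engrave layer `#000000`. The run returns to its start, so emit a `<polygon>` with points (Y-flipped): 125.7616,90.0573 196.7864,90.0573 196.7864,194.1037 125.7616,194.1037.

<svg xmlns="http://www.w3.org/2000/svg" width="295.2787mm" height="217.3775mm" viewBox="0 0 295.2787 217.3775">
  <polygon points="209.3502,133.8806 100.5623,137.8783 151.4941,41.6664" fill="none" stroke="#008000"/>
  <polygon points="44.2234,109.5287 127.2213,109.5287 127.2213,136.7291 44.2234,136.7291" fill="none" stroke="#ff00ff"/>
  <polygon points="283.4102,123.9929 279.7577,105.6307 269.3564,90.0639 253.7896,79.6626 235.4274,76.0101 217.0652,79.6626 201.4984,90.0639 191.0971,105.6307 187.4446,123.9929 191.0971,142.3551 201.4984,157.9219 217.0652,168.3232 235.4274,171.9757 253.7896,168.3232 269.3564,157.9219 279.7577,142.3551" fill="none" stroke="#ff00ff"/>
  <polygon points="125.7616,90.0573 196.7864,90.0573 196.7864,194.1037 125.7616,194.1037" fill="none" stroke="#000000"/>
</svg>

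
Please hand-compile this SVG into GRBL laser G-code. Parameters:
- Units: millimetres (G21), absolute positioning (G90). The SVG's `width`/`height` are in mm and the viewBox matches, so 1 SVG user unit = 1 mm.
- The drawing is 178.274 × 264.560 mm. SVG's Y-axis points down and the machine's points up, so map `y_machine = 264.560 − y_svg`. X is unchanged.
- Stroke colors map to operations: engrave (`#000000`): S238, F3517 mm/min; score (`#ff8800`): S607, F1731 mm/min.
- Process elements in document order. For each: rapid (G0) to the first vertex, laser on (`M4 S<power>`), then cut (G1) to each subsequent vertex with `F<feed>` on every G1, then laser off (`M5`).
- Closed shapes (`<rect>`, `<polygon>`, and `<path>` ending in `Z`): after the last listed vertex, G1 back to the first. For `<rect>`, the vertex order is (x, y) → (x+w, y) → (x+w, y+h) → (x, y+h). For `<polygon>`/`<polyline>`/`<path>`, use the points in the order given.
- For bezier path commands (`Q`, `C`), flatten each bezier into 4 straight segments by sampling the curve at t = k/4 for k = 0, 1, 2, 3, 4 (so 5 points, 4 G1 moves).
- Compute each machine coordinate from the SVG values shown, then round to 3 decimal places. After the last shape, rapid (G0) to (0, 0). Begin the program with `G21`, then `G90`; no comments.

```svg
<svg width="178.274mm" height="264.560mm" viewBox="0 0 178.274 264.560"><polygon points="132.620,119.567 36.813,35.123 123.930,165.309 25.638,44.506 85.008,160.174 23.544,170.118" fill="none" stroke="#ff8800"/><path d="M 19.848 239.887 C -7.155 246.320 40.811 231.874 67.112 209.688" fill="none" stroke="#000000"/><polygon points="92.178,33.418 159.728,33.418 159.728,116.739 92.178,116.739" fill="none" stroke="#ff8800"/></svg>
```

1 u = 1 mm; y_m = 264.560 − y.

[1] `<polygon>` closed polygon, #ff8800→score S607 F1731: (132.620,144.993) → (36.813,229.437) → (123.930,99.251) → (25.638,220.054) → (85.008,104.386) → (23.544,94.442) → (132.620,144.993) (closed)

[2] `<path>` cubic bezier, #000000→engrave S238 F3517: (19.848,24.673) → (12.143,23.558) → (23.491,29.040) → (44.834,39.889) → (67.112,54.872)

[3] `<polygon>` rectangle, #ff8800→score S607 F1731: (92.178,231.142) → (159.728,231.142) → (159.728,147.821) → (92.178,147.821) → (92.178,231.142) (closed)

G21
G90
G0 X132.620 Y144.993
M4 S607
G1 X36.813 Y229.437 F1731
G1 X123.930 Y99.251 F1731
G1 X25.638 Y220.054 F1731
G1 X85.008 Y104.386 F1731
G1 X23.544 Y94.442 F1731
G1 X132.620 Y144.993 F1731
M5
G0 X19.848 Y24.673
M4 S238
G1 X12.143 Y23.558 F3517
G1 X23.491 Y29.040 F3517
G1 X44.834 Y39.889 F3517
G1 X67.112 Y54.872 F3517
M5
G0 X92.178 Y231.142
M4 S607
G1 X159.728 Y231.142 F1731
G1 X159.728 Y147.821 F1731
G1 X92.178 Y147.821 F1731
G1 X92.178 Y231.142 F1731
M5
G0 X0.000 Y0.000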